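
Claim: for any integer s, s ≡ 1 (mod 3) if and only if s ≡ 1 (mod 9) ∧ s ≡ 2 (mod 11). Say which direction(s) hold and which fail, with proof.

(⇒) fails; (⇐) holds.

[⇒] This fails: s = 1 gives 1 ≡ 1 (mod 3) but 1 ≡ 1 (mod 11), so the conjunction on the right does not hold.

[⇐] Conversely, if s ≡ 1 (mod 9) and s ≡ 2 (mod 11), then by the Chinese remainder theorem s ≡ 46 (mod 99). Since 46 ≡ 1 (mod 3) and 3 ∣ 99, we get s ≡ 1 (mod 3).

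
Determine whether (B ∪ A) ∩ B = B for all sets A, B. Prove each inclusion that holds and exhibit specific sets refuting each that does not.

Forward inclusion. Let x ∈ (B ∪ A) ∩ B. Then either x ∈ B and x ∉ A; or x ∈ A ∩ B. In each case x ∈ B, so (B ∪ A) ∩ B ⊆ B.

Reverse inclusion. Let x ∈ B. Then either x ∈ B and x ∉ A; or x ∈ A ∩ B. In each case x ∈ (B ∪ A) ∩ B, so B ⊆ (B ∪ A) ∩ B.

The two sets are equal.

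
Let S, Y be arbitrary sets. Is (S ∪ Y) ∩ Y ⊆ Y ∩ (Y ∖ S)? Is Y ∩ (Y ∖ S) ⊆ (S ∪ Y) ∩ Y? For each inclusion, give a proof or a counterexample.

(⊆) fails; (⊇) holds.

(⊆) This inclusion fails. Take S = {1}, Y = {1}; then 1 ∈ (S ∪ Y) ∩ Y but 1 ∉ Y ∩ (Y ∖ S).

(⊇) Let x ∈ Y ∩ (Y ∖ S). Then x ∈ Y and x ∉ S, from which x ∈ (S ∪ Y) ∩ Y.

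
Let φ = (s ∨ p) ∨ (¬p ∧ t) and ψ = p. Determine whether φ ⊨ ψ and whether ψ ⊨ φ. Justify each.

Not equivalent: only (⇐) holds.

(→) This fails. Under p = F, t = T, s = F, the left side is true but the right side is false.

(←) Assume the antecedent. If p is true, (s ∨ p) ∨ (¬p ∧ t) reduces to true regardless of the other variables. If p is false, the antecedent cannot hold. Either way (s ∨ p) ∨ (¬p ∧ t) holds.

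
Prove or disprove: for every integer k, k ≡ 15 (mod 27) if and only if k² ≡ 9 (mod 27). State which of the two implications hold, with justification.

The forward direction holds; the converse fails.

Forward direction. Suppose k ≡ 15 (mod 27). Write k = 27j + 15. Then (27j + 15)² = 729j² + 810j + 225 = 27(27j² + 30j + 8) + 9, so k² ≡ 9 (mod 27).

Converse. This fails: take k = 3. Then 3² = 9 ≡ 9 (mod 27), yet 3 ≡ 3 (mod 27), not 15.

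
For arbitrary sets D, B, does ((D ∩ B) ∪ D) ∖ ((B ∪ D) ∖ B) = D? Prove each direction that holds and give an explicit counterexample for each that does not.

The sets are not equal: only the forward inclusion holds.

(⊇) This inclusion fails. Take D = {1}, B = ∅; then 1 ∈ D but 1 ∉ ((D ∩ B) ∪ D) ∖ ((B ∪ D) ∖ B).

(⊆) Let x ∈ ((D ∩ B) ∪ D) ∖ ((B ∪ D) ∖ B). Then x ∈ D ∩ B, from which x ∈ D.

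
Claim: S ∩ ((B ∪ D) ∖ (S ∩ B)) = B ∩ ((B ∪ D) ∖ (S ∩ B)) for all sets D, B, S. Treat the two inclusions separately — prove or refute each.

Both inclusions fail.

(⊆) This inclusion fails. Take D = {1}, B = ∅, S = {1}; then 1 ∈ S ∩ ((B ∪ D) ∖ (S ∩ B)) but 1 ∉ B ∩ ((B ∪ D) ∖ (S ∩ B)).

(⊇) This inclusion fails. Take D = ∅, B = {1}, S = ∅; then 1 ∈ B ∩ ((B ∪ D) ∖ (S ∩ B)) but 1 ∉ S ∩ ((B ∪ D) ∖ (S ∩ B)).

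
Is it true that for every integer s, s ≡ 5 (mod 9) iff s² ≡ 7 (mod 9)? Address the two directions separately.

(⇒) holds; (⇐) fails.

(⟸) This fails: take s = 4. Then 4² = 16 ≡ 7 (mod 9), yet 4 ≡ 4 (mod 9), not 5.

(⟹) Suppose s ≡ 5 (mod 9). Write s = 9j + 5. Then (9j + 5)² = 81j² + 90j + 25 = 9(9j² + 10j + 2) + 7, so s² ≡ 7 (mod 9).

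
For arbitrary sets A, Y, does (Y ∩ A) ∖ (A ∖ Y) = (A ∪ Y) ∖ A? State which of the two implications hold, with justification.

Forward inclusion. This inclusion fails. Take A = {1}, Y = {1}; then 1 ∈ (Y ∩ A) ∖ (A ∖ Y) but 1 ∉ (A ∪ Y) ∖ A.

Reverse inclusion. This inclusion fails. Take A = ∅, Y = {1}; then 1 ∈ (A ∪ Y) ∖ A but 1 ∉ (Y ∩ A) ∖ (A ∖ Y).

Neither inclusion holds.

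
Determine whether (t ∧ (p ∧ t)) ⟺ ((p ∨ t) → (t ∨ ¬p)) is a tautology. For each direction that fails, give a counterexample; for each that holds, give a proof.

Only the forward direction holds.

(⇒) Assume the antecedent. If t is true, (p ∨ t) → (t ∨ ¬p) reduces to true regardless of the other variables. If t is false, the antecedent cannot hold. Either way (p ∨ t) → (t ∨ ¬p) holds.

(⇐) This fails. Under t = F, p = F, the left side is false but the right side is true.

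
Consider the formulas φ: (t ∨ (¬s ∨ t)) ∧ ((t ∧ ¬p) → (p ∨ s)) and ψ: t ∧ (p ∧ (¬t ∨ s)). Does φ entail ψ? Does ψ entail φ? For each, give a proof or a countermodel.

Not equivalent: only (⇐) holds.

Forward direction. This fails. Under p = F, t = F, s = F, the left side is true but the right side is false.

Converse. Assume the antecedent. If p is true, the antecedent forces (p = T, t = T, s = T), and the consequent holds there. If p is false, the antecedent cannot hold. Either way the consequent holds.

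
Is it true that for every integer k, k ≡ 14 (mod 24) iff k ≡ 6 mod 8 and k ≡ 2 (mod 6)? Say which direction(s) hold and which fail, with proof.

Forward direction. Suppose k ≡ 14 (mod 24); write k = 24j + 14. Since 8 ∣ 24, reducing mod 8 gives k ≡ 14 ≡ 6 (mod 8); since 6 ∣ 24, reducing mod 6 gives k ≡ 14 ≡ 2 (mod 6).

Converse. If k ≡ 6 (mod 8) and k ≡ 2 (mod 6), then by the Chinese remainder theorem k ≡ 14 (mod 24). This is exactly k ≡ 14 (mod 24).

Both directions hold; the statement is true.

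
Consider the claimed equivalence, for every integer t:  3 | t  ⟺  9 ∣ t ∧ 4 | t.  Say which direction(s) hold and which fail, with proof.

(⇒) fails; (⇐) holds.

(→) This fails: take t = 3. Certainly 3 ∣ 3, but 9 ∤ 3.

(←) Suppose 9 ∣ t and 4 ∣ t. Any common multiple of 9 and 4 is a multiple of their lcm; here gcd(9, 4) = 1, so lcm(9, 4) = 9·4 = 36, so 36 ∣ t. Since 3 ∣ 36, it follows that 3 ∣ t.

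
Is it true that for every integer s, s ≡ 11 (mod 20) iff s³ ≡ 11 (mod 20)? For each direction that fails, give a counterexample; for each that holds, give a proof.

(⇐) Suppose s³ ≡ 11 (mod 20). The only residue r in {0, …, 19} with r³ ≡ 11 (mod 20) is r = 11, so s ≡ 11 (mod 20).

(⇒) Suppose s ≡ 11 (mod 20). Write s = 20j + 11. Then (20j + 11)³ = 8000j³ + 13200j² + 7260j + 1331 = 20(400j³ + 660j² + 363j + 66) + 11, so s³ ≡ 11 (mod 20).

Both implications hold.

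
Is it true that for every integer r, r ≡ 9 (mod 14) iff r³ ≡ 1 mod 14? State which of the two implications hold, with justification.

Only the forward implication holds.

[⇒] Suppose r ≡ 9 (mod 14). Write r = 14j + 9. Then (14j + 9)³ = 2744j³ + 5292j² + 3402j + 729 = 14(196j³ + 378j² + 243j + 52) + 1, so r³ ≡ 1 (mod 14).

[⇐] This fails: take r = 1. Then 1³ = 1 ≡ 1 (mod 14), yet 1 ≡ 1 (mod 14), not 9.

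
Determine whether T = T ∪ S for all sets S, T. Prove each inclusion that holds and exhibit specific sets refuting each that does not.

Only the forward inclusion holds.

(⟹) Let x ∈ T. Then either x ∈ T and x ∉ S; or x ∈ S ∩ T. In each case x ∈ T ∪ S, so T ⊆ T ∪ S.

(⟸) This inclusion fails. Take S = {1}, T = ∅; then 1 ∈ T ∪ S but 1 ∉ T.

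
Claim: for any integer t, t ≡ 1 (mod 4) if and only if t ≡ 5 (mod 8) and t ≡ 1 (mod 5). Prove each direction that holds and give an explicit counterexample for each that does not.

Only the converse holds.

(→) This fails: t = 1 gives 1 ≡ 1 (mod 4) but 1 ≡ 1 (mod 8), so the conjunction on the right does not hold.

(←) Conversely, if t ≡ 5 (mod 8) and t ≡ 1 (mod 5), then by the Chinese remainder theorem t ≡ 21 (mod 40). Since 21 ≡ 1 (mod 4) and 4 ∣ 40, we get t ≡ 1 (mod 4).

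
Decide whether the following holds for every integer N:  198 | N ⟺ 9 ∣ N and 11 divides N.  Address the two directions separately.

[⇒] If 198 ∣ N, write N = 198q. Since 198 = 22·9, N = 9·(22q), so 9 ∣ N; and since 198 = 18·11, N = 11·(18q), so 11 ∣ N.

[⇐] This fails: take N = 99. Both 9 ∣ 99 and 11 ∣ 99, yet 99 is not a multiple of 198 (since 99 = 0·198 + 99), so 198 ∤ 99.

Not equivalent: only (⇒) holds.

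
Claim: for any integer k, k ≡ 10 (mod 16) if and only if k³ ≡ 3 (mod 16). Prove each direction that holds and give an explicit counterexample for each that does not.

Forward direction. This fails: take k = 10. Then 10 ≡ 10 (mod 16), but 10³ = 1000 ≡ 8 (mod 16), not 3.

Converse. This fails: take k = 11. Then 11³ = 1331 ≡ 3 (mod 16), yet 11 ≡ 11 (mod 16), not 10.

Neither direction holds.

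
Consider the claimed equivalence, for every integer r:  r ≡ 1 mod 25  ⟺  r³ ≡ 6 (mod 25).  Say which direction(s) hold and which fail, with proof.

Forward direction. This fails: take r = 1. Then 1 ≡ 1 (mod 25), but 1³ = 1 ≡ 1 (mod 25), not 6.

Converse. This fails: take r = 11. Then 11³ = 1331 ≡ 6 (mod 25), yet 11 ≡ 11 (mod 25), not 1.

Both directions fail.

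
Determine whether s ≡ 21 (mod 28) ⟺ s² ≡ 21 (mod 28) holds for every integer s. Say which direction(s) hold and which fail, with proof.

(⇒) holds; (⇐) fails.

(⟹) Suppose s ≡ 21 (mod 28). Write s = 28j + 21. Then (28j + 21)² = 784j² + 1176j + 441 = 28(28j² + 42j + 15) + 21, so s² ≡ 21 (mod 28).

(⟸) This fails: take s = 7. Then 7² = 49 ≡ 21 (mod 28), yet 7 ≡ 7 (mod 28), not 21.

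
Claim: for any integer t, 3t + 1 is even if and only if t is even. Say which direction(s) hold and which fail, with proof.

(→) This fails: t = 3 gives 3t + 1 = 10, which is even, but 3 is odd, not even.

(←) This also fails: t = 6 is even, but 3t + 1 = 19 is odd, not even.

Neither implication holds.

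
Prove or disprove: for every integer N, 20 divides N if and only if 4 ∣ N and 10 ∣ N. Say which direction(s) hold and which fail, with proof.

Both directions hold.

(→) If 20 ∣ N, write N = 20q. Since 20 = 5·4, N = 4·(5q), so 4 ∣ N; and since 20 = 2·10, N = 10·(2q), so 10 ∣ N.

(←) Suppose 4 ∣ N and 10 ∣ N. Any common multiple of 4 and 10 is a multiple of their lcm; here lcm(4, 10) = 4·10/gcd(4, 10) = 40/2 = 20, so 20 ∣ N.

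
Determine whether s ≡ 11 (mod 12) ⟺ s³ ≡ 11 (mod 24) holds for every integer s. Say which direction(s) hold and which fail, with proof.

The forward direction fails; the converse holds.

(←) The residues r modulo 24 with r³ ≡ 11 (mod 24) are exactly {11}, and each is ≡ 11 (mod 12).

(→) This fails: take s = 23. Then 23 ≡ 11 (mod 12), but 23³ = 12167 ≡ 23 (mod 24), not 11.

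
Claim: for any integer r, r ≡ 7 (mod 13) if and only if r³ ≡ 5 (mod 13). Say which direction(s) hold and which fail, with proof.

Only the forward direction holds.

(⟹) Suppose r ≡ 7 (mod 13). Write r = 13j + 7. Then (13j + 7)³ = 2197j³ + 3549j² + 1911j + 343 = 13(169j³ + 273j² + 147j + 26) + 5, so r³ ≡ 5 (mod 13).

(⟸) This fails: take r = 8. Then 8³ = 512 ≡ 5 (mod 13), yet 8 ≡ 8 (mod 13), not 7.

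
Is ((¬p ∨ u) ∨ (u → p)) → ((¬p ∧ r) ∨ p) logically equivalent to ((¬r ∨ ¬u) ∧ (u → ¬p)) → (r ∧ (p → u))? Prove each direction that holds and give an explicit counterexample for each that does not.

Not equivalent: only (⇐) holds.

(⟹) This fails. Under r = F, u = F, p = T, the left side is true but the right side is false.

(⟸) Assume the antecedent. If r is true, the consequent reduces to true regardless of the other variables. If r is false, the antecedent forces (r = F, u = T, p = T), and the consequent holds there. Either way the consequent holds.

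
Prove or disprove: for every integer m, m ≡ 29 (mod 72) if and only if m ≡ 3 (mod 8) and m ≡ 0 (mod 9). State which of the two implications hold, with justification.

Both directions fail.

Forward direction. This fails: m = 29 gives 29 ≡ 29 (mod 72) but 29 ≡ 5 (mod 8), so the conjunction on the right does not hold.

Converse. This fails: m = 27 satisfies both congruences on the right (27 ≡ 3 mod 8 and 27 ≡ 0 mod 9) yet 27 ≡ 27 (mod 72), not 29.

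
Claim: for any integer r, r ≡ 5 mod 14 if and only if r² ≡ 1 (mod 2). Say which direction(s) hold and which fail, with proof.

[⇒] Suppose r ≡ 5 (mod 14). Then r² ≡ 5² = 25 (mod 14), and since 2 ∣ 14, also r² ≡ 1 (mod 2).

[⇐] This fails: take r = 1. Then 1² = 1 ≡ 1 (mod 2), yet 1 ≡ 1 (mod 14), not 5.

The forward direction holds; the converse fails.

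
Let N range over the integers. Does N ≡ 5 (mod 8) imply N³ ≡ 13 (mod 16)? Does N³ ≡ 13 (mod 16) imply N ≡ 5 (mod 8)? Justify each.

Only the converse holds.

Forward direction. This fails: take N = 13. Then 13 ≡ 5 (mod 8), but 13³ = 2197 ≡ 5 (mod 16), not 13.

Converse. The residues r modulo 16 with r³ ≡ 13 (mod 16) are exactly {5}, and each is ≡ 5 (mod 8).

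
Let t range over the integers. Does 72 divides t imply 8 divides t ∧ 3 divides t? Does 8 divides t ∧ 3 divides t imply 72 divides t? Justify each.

Only the forward direction holds.

(⟸) This fails: take t = 24. Both 8 ∣ 24 and 3 ∣ 24, yet 24 is not a multiple of 72 (since 24 = 0·72 + 24), so 72 ∤ 24.

(⟹) If 72 ∣ t, write t = 72q. Since 72 = 9·8, t = 8·(9q), so 8 ∣ t; and since 72 = 24·3, t = 3·(24q), so 3 ∣ t.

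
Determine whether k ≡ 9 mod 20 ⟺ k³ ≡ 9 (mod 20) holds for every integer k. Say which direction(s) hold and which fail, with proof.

[⇒] Suppose k ≡ 9 mod 20. Write k = 20j + 9. Then (20j + 9)³ = 8000j³ + 10800j² + 4860j + 729 = 20(400j³ + 540j² + 243j + 36) + 9, so k³ ≡ 9 (mod 20).

[⇐] Conversely, suppose k³ ≡ 9 (mod 20). The only residue r in {0, …, 19} with r³ ≡ 9 (mod 20) is r = 9, so k ≡ 9 (mod 20).

Both directions hold.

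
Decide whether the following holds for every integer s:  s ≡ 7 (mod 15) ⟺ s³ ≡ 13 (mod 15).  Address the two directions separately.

Both implications hold.

[⇒] Suppose s ≡ 7 (mod 15). Write s = 15j + 7. Then (15j + 7)³ = 3375j³ + 4725j² + 2205j + 343 = 15(225j³ + 315j² + 147j + 22) + 13, so s³ ≡ 13 (mod 15).

[⇐] Conversely, suppose s³ ≡ 13 (mod 15). The only residue r in {0, …, 14} with r³ ≡ 13 (mod 15) is r = 7, so s ≡ 7 (mod 15).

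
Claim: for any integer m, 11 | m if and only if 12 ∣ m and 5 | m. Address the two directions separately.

(⟹) This fails: take m = 11. Certainly 11 ∣ 11, but 12 ∤ 11.

(⟸) This fails: take m = 60. Both 12 ∣ 60 and 5 ∣ 60, yet 60 is not a multiple of 11 (since 60 = 5·11 + 5), so 11 ∤ 60.

Neither implication holds.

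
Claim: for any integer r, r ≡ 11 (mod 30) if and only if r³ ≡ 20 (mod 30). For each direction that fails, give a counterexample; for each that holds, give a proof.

(⇒) This fails: take r = 11. Then 11 ≡ 11 (mod 30), but 11³ = 1331 ≡ 11 (mod 30), not 20.

(⇐) This fails: take r = 20. Then 20³ = 8000 ≡ 20 (mod 30), yet 20 ≡ 20 (mod 30), not 11.

Neither implication holds.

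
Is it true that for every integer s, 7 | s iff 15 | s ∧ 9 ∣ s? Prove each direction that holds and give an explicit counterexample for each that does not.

(⇒) This fails: take s = 7. Certainly 7 ∣ 7, but 15 ∤ 7.

(⇐) This fails: take s = 45. Both 15 ∣ 45 and 9 ∣ 45, yet 45 is not a multiple of 7 (since 45 = 6·7 + 3), so 7 ∤ 45.

Neither implication holds.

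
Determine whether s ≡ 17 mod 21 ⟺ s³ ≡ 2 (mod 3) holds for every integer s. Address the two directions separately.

Forward direction. Suppose s ≡ 17 (mod 21). Then s³ ≡ 17³ = 4913 (mod 21), and since 3 ∣ 21, also s³ ≡ 2 (mod 3).

Converse. This fails: take s = 2. Then 2³ = 8 ≡ 2 (mod 3), yet 2 ≡ 2 (mod 21), not 17.

Only the forward implication holds.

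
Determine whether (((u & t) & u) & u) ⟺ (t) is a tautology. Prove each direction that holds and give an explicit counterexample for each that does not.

(⟸) This fails. Under t = T, u = F, the left side is false but the right side is true.

(⟹) Assume the antecedent. If t is true, t reduces to true regardless of the other variables. If t is false, the antecedent cannot hold. Either way t holds.

The forward direction holds; the converse fails.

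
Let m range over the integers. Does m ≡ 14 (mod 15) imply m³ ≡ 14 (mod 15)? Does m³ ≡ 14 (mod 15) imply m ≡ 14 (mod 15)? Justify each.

Both implications hold.

[⇐] Suppose m³ ≡ 14 (mod 15). The only residue r in {0, …, 14} with r³ ≡ 14 (mod 15) is r = 14, so m ≡ 14 (mod 15).

[⇒] Suppose m ≡ 14 (mod 15). Write m = 15j + 14. Then (15j + 14)³ = 3375j³ + 9450j² + 8820j + 2744 = 15(225j³ + 630j² + 588j + 182) + 14, so m³ ≡ 14 (mod 15).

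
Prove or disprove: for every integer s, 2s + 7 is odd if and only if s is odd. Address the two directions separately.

(⟹) This fails: take s = 0. Then 2s + 7 = 7, which is odd, yet s = 0 is even, not odd.

(⟸) Suppose s is odd. Since 2 is even, 2s is even for every s, so 2s + 7 has the same parity as 7, which is odd. Hence 2s + 7 is odd.

Only the reverse direction holds.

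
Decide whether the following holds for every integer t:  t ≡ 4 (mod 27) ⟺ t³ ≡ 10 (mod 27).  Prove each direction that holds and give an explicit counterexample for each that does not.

Forward direction. Suppose t ≡ 4 (mod 27). Write t = 27j + 4. Then (27j + 4)³ = 19683j³ + 8748j² + 1296j + 64 = 27(729j³ + 324j² + 48j + 2) + 10, so t³ ≡ 10 (mod 27).

Converse. This fails: take t = 13. Then 13³ = 2197 ≡ 10 (mod 27), yet 13 ≡ 13 (mod 27), not 4.

Only the forward implication holds.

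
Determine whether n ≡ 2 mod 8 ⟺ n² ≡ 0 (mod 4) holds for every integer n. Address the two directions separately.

(⇒) holds; (⇐) fails.

(⇒) Suppose n ≡ 2 (mod 8). Then n² ≡ 2² = 4 (mod 8), and since 4 ∣ 8, also n² ≡ 0 (mod 4).

(⇐) This fails: take n = 0. Then 0² = 0 ≡ 0 (mod 4), yet 0 ≡ 0 (mod 8), not 2.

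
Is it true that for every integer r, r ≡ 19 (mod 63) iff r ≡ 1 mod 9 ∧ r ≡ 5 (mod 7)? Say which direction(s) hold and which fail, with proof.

Equivalent; both directions hold.

(→) Suppose r ≡ 19 (mod 63); write r = 63j + 19. Since 9 ∣ 63, reducing mod 9 gives r ≡ 19 ≡ 1 (mod 9); since 7 ∣ 63, reducing mod 7 gives r ≡ 19 ≡ 5 (mod 7).

(←) Conversely, if r ≡ 1 (mod 9) and r ≡ 5 (mod 7), then by the Chinese remainder theorem r ≡ 19 (mod 63). This is exactly r ≡ 19 (mod 63).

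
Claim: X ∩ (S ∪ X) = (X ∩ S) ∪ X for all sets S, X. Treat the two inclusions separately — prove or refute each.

(⊆) Let x ∈ X ∩ (S ∪ X). Then either x ∈ X and x ∉ S; or x ∈ S ∩ X. In each case x ∈ (X ∩ S) ∪ X, so X ∩ (S ∪ X) ⊆ (X ∩ S) ∪ X.

(⊇) Let x ∈ (X ∩ S) ∪ X. Then either x ∈ X and x ∉ S; or x ∈ S ∩ X. In each case x ∈ X ∩ (S ∪ X), so (X ∩ S) ∪ X ⊆ X ∩ (S ∪ X).

Both inclusions hold; the sets are equal.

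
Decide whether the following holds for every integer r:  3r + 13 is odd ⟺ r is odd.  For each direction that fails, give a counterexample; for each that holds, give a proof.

Neither implication holds.

(⟹) This fails: r = 6 gives 3r + 13 = 31, which is odd, but 6 is even, not odd.

(⟸) This also fails: r = 1 is odd, but 3r + 13 = 16 is even, not odd.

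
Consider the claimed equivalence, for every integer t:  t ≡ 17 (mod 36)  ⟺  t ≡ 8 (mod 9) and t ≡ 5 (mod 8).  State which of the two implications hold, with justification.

(⇒) This fails: t = 17 gives 17 ≡ 17 (mod 36) but 17 ≡ 1 (mod 8), so the conjunction on the right does not hold.

(⇐) Conversely, if t ≡ 8 (mod 9) and t ≡ 5 (mod 8), then by the Chinese remainder theorem t ≡ 53 (mod 72). Since 53 ≡ 17 (mod 36) and 36 ∣ 72, we get t ≡ 17 (mod 36).

The forward direction fails; the converse holds.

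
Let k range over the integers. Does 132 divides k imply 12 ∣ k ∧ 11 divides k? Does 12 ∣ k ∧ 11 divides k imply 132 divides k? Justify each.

Both implications hold.

Converse. Suppose 12 ∣ k and 11 ∣ k. Any common multiple of 12 and 11 is a multiple of their lcm; here gcd(12, 11) = 1, so lcm(12, 11) = 12·11 = 132, so 132 ∣ k.

Forward direction. If 132 ∣ k, write k = 132q. Since 132 = 11·12, k = 12·(11q), so 12 ∣ k; and since 132 = 12·11, k = 11·(12q), so 11 ∣ k.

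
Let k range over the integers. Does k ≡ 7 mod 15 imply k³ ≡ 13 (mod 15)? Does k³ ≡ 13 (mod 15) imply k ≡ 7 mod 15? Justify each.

Both directions hold; the statement is true.

[⇒] Suppose k ≡ 7 mod 15. Write k = 15j + 7. Then (15j + 7)³ = 3375j³ + 4725j² + 2205j + 343 = 15(225j³ + 315j² + 147j + 22) + 13, so k³ ≡ 13 (mod 15).

[⇐] Conversely, suppose k³ ≡ 13 (mod 15). The only residue r in {0, …, 14} with r³ ≡ 13 (mod 15) is r = 7, so k ≡ 7 (mod 15).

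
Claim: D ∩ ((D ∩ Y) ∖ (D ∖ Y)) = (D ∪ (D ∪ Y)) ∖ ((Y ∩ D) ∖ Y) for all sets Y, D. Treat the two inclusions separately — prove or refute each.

The sets are not equal: only the forward inclusion holds.

(⟸) This inclusion fails. Take Y = {1}, D = ∅; then 1 ∈ (D ∪ (D ∪ Y)) ∖ ((Y ∩ D) ∖ Y) but 1 ∉ D ∩ ((D ∩ Y) ∖ (D ∖ Y)).

(⟹) Let x ∈ D ∩ ((D ∩ Y) ∖ (D ∖ Y)). Then x ∈ Y ∩ D, from which x ∈ (D ∪ (D ∪ Y)) ∖ ((Y ∩ D) ∖ Y).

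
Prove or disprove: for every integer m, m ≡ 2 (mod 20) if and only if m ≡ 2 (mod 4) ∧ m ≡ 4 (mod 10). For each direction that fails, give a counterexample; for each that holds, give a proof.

(⇒) fails and (⇐) fails.

(→) This fails: m = 2 gives 2 ≡ 2 (mod 20) but 2 ≡ 2 (mod 10), so the conjunction on the right does not hold.

(←) This fails: m = 14 satisfies both congruences on the right (14 ≡ 2 mod 4 and 14 ≡ 4 mod 10) yet 14 ≡ 14 (mod 20), not 2.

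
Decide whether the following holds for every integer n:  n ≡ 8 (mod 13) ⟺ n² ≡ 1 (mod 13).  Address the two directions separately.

Both directions fail.

(⟹) This fails: take n = 8. Then 8 ≡ 8 (mod 13), but 8² = 64 ≡ 12 (mod 13), not 1.

(⟸) This fails: take n = 1. Then 1² = 1 ≡ 1 (mod 13), yet 1 ≡ 1 (mod 13), not 8.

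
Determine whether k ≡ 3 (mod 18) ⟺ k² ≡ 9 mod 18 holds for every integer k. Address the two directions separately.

(→) Suppose k ≡ 3 (mod 18). Write k = 18j + 3. Then (18j + 3)² = 324j² + 108j + 9 = 18(18j² + 6j) + 9, so k² ≡ 9 (mod 18).

(←) This fails: take k = 9. Then 9² = 81 ≡ 9 (mod 18), yet 9 ≡ 9 (mod 18), not 3.

Only the forward direction holds.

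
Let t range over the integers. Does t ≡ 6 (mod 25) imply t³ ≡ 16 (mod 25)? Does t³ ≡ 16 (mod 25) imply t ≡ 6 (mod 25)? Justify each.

Both directions hold; the statement is true.

(→) Suppose t ≡ 6 (mod 25). Write t = 25j + 6. Then (25j + 6)³ = 15625j³ + 11250j² + 2700j + 216 = 25(625j³ + 450j² + 108j + 8) + 16, so t³ ≡ 16 (mod 25).

(←) Conversely, suppose t³ ≡ 16 (mod 25). The only residue r in {0, …, 24} with r³ ≡ 16 (mod 25) is r = 6, so t ≡ 6 (mod 25).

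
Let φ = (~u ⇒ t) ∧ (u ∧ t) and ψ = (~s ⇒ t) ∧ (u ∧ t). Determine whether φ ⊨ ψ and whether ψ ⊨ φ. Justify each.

Equivalent; both directions hold.

Converse. Assume the antecedent. If t is true, the antecedent forces (t = T, u = T, s = F) or (t = T, u = T, s = T), and (~u ⇒ t) ∧ (u ∧ t) holds there. If t is false, the antecedent cannot hold. Either way (~u ⇒ t) ∧ (u ∧ t) holds.

Forward direction. Assume the antecedent. If t is true, the antecedent forces (t = T, u = T, s = F) or (t = T, u = T, s = T), and (~s ⇒ t) ∧ (u ∧ t) holds there. If t is false, the antecedent cannot hold. Either way (~s ⇒ t) ∧ (u ∧ t) holds.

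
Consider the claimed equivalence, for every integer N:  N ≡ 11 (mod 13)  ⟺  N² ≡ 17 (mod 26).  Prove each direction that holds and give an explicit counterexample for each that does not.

Both directions fail.

Forward direction. This fails: take N = 24. Then 24 ≡ 11 (mod 13), but 24² = 576 ≡ 4 (mod 26), not 17.

Converse. This fails: take N = 15. Then 15² = 225 ≡ 17 (mod 26), yet 15 ≡ 2 (mod 13), not 11.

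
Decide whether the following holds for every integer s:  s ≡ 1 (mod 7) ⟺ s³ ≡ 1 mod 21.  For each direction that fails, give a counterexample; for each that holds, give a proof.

Forward direction. This fails: take s = 8. Then 8 ≡ 1 (mod 7), but 8³ = 512 ≡ 8 (mod 21), not 1.

Converse. This fails: take s = 4. Then 4³ = 64 ≡ 1 (mod 21), yet 4 ≡ 4 (mod 7), not 1.

Neither implication holds.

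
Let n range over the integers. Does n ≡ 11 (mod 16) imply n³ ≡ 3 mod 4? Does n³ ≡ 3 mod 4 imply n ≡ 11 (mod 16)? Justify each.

(→) Suppose n ≡ 11 (mod 16). Then n³ ≡ 11³ = 1331 (mod 16), and since 4 ∣ 16, also n³ ≡ 3 (mod 4).

(←) This fails: take n = 3. Then 3³ = 27 ≡ 3 (mod 4), yet 3 ≡ 3 (mod 16), not 11.

(⇒) holds; (⇐) fails.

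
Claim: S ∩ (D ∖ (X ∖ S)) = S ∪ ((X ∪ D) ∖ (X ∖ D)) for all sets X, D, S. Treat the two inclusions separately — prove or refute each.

Forward inclusion. Let x ∈ S ∩ (D ∖ (X ∖ S)). Then either x ∈ D ∩ S and x ∉ X; or x ∈ X ∩ D ∩ S. In each case x ∈ S ∪ ((X ∪ D) ∖ (X ∖ D)), so S ∩ (D ∖ (X ∖ S)) ⊆ S ∪ ((X ∪ D) ∖ (X ∖ D)).

Reverse inclusion. This inclusion fails. Take X = ∅, D = {1}, S = ∅; then 1 ∈ S ∪ ((X ∪ D) ∖ (X ∖ D)) but 1 ∉ S ∩ (D ∖ (X ∖ S)).

(⊆) holds; (⊇) fails.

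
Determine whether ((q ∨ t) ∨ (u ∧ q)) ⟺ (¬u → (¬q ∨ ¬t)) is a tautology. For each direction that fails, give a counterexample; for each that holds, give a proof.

(⟹) This fails. Under t = T, q = T, u = F, the left side is true but the right side is false.

(⟸) This fails. Under t = F, q = F, u = F, the left side is false but the right side is true.

Both directions fail.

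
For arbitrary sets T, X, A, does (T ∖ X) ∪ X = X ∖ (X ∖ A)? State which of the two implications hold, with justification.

Only the reverse inclusion holds.

Forward inclusion. This inclusion fails. Take T = {1}, X = ∅, A = ∅; then 1 ∈ (T ∖ X) ∪ X but 1 ∉ X ∖ (X ∖ A).

Reverse inclusion. Let x ∈ X ∖ (X ∖ A). Then either x ∈ X ∩ A and x ∉ T; or x ∈ T ∩ X ∩ A. In each case x ∈ (T ∖ X) ∪ X, so X ∖ (X ∖ A) ⊆ (T ∖ X) ∪ X.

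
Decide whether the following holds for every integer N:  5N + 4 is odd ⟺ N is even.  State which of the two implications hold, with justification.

Forward direction. This fails: N = 1 gives 5N + 4 = 9, which is odd, but 1 is odd, not even.

Converse. This also fails: N = 2 is even, but 5N + 4 = 14 is even, not odd.

Both directions fail.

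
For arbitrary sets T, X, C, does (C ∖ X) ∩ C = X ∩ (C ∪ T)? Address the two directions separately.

(⊆) fails and (⊇) fails.

Forward inclusion. This inclusion fails. Take T = ∅, X = ∅, C = {1}; then 1 ∈ (C ∖ X) ∩ C but 1 ∉ X ∩ (C ∪ T).

Reverse inclusion. This inclusion fails. Take T = {1}, X = {1}, C = ∅; then 1 ∈ X ∩ (C ∪ T) but 1 ∉ (C ∖ X) ∩ C.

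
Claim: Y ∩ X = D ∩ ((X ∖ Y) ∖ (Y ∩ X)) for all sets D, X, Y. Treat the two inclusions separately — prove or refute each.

Forward inclusion. This inclusion fails. Take D = ∅, X = {1}, Y = {1}; then 1 ∈ Y ∩ X but 1 ∉ D ∩ ((X ∖ Y) ∖ (Y ∩ X)).

Reverse inclusion. This inclusion fails. Take D = {1}, X = {1}, Y = ∅; then 1 ∈ D ∩ ((X ∖ Y) ∖ (Y ∩ X)) but 1 ∉ Y ∩ X.

(⊆) fails and (⊇) fails.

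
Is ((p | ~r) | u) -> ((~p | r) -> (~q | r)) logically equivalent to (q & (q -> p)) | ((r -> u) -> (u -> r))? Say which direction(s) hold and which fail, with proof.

(→) This fails. Under u = T, p = F, q = F, r = F, the left side is true but the right side is false.

(←) This fails. Under u = F, p = F, q = T, r = F, the left side is false but the right side is true.

Neither implication holds.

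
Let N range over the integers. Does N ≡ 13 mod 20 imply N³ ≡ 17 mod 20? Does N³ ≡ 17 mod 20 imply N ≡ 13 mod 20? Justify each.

Both directions hold.

(⟹) Suppose N ≡ 13 mod 20. Write N = 20j + 13. Then (20j + 13)³ = 8000j³ + 15600j² + 10140j + 2197 = 20(400j³ + 780j² + 507j + 109) + 17, so N³ ≡ 17 (mod 20).

(⟸) Conversely, suppose N³ ≡ 17 (mod 20). The only residue r in {0, …, 19} with r³ ≡ 17 (mod 20) is r = 13, so N ≡ 13 (mod 20).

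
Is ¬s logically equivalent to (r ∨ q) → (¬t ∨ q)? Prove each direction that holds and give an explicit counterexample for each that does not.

(⟹) This fails. Under s = F, q = F, t = T, r = T, the left side is true but the right side is false.

(⟸) This fails. Under s = T, q = F, t = F, r = F, the left side is false but the right side is true.

(⇒) fails and (⇐) fails.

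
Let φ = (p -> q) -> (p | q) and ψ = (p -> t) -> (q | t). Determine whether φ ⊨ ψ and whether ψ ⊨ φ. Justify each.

Only the forward implication holds.

Forward direction. Assume the antecedent. If q is true, (p -> t) -> (q | t) reduces to true regardless of the other variables. If q is false, the antecedent forces (q = F, p = T, t = F) or (q = F, p = T, t = T), and (p -> t) -> (q | t) holds there. Either way (p -> t) -> (q | t) holds.

Converse. This fails. Under q = F, p = F, t = T, the left side is false but the right side is true.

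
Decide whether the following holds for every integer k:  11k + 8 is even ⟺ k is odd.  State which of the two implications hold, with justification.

Neither direction holds.

(⟹) This fails: k = 0 gives 11k + 8 = 8, which is even, but 0 is even, not odd.

(⟸) This also fails: k = 5 is odd, but 11k + 8 = 63 is odd, not even.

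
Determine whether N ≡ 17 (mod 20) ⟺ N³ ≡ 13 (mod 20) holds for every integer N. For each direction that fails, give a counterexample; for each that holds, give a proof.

Both directions hold.

(⟸) Suppose N³ ≡ 13 (mod 20). The only residue r in {0, …, 19} with r³ ≡ 13 (mod 20) is r = 17, so N ≡ 17 (mod 20).

(⟹) Suppose N ≡ 17 (mod 20). Write N = 20j + 17. Then (20j + 17)³ = 8000j³ + 20400j² + 17340j + 4913 = 20(400j³ + 1020j² + 867j + 245) + 13, so N³ ≡ 13 (mod 20).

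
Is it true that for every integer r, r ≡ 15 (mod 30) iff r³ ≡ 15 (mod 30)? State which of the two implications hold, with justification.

Both directions hold.

(⟸) Suppose r³ ≡ 15 (mod 30). The only residue r in {0, …, 29} with r³ ≡ 15 (mod 30) is r = 15, so r ≡ 15 (mod 30).

(⟹) Suppose r ≡ 15 (mod 30). Write r = 30j + 15. Then (30j + 15)³ = 27000j³ + 40500j² + 20250j + 3375 = 30(900j³ + 1350j² + 675j + 112) + 15, so r³ ≡ 15 (mod 30).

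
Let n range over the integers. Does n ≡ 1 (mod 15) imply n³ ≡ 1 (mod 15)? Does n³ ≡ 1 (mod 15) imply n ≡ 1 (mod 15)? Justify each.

Both implications hold.

(→) Suppose n ≡ 1 (mod 15). Write n = 15j + 1. Then (15j + 1)³ = 3375j³ + 675j² + 45j + 1 = 15(225j³ + 45j² + 3j) + 1, so n³ ≡ 1 (mod 15).

(←) Conversely, suppose n³ ≡ 1 (mod 15). The only residue r in {0, …, 14} with r³ ≡ 1 (mod 15) is r = 1, so n ≡ 1 (mod 15).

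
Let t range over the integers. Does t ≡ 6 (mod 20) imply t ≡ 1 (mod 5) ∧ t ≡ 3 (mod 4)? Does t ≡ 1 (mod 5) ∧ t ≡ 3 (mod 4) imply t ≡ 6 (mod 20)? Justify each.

Neither implication holds.

(→) This fails: t = 6 gives 6 ≡ 6 (mod 20) but 6 ≡ 2 (mod 4), so the conjunction on the right does not hold.

(←) This fails: t = 11 satisfies both congruences on the right (11 ≡ 1 mod 5 and 11 ≡ 3 mod 4) yet 11 ≡ 11 (mod 20), not 6.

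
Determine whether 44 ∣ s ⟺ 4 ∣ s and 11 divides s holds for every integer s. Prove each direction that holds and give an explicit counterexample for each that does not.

(⟹) If 44 ∣ s, write s = 44q. Since 44 = 11·4, s = 4·(11q), so 4 ∣ s; and since 44 = 4·11, s = 11·(4q), so 11 ∣ s.

(⟸) Suppose 4 ∣ s and 11 ∣ s. Any common multiple of 4 and 11 is a multiple of their lcm; here gcd(4, 11) = 1, so lcm(4, 11) = 4·11 = 44, so 44 ∣ s.

The biconditional holds.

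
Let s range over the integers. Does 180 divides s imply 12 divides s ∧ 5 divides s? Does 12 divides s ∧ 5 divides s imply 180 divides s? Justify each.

(→) If 180 ∣ s, write s = 180q. Since 180 = 15·12, s = 12·(15q), so 12 ∣ s; and since 180 = 36·5, s = 5·(36q), so 5 ∣ s.

(←) This fails: take s = 60. Both 12 ∣ 60 and 5 ∣ 60, yet 60 is not a multiple of 180 (since 60 = 0·180 + 60), so 180 ∤ 60.

Not equivalent: only (⇒) holds.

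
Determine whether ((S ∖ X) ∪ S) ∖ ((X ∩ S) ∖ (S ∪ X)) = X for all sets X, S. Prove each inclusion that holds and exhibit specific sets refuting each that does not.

Both inclusions fail.

Forward inclusion. This inclusion fails. Take X = ∅, S = {1}; then 1 ∈ ((S ∖ X) ∪ S) ∖ ((X ∩ S) ∖ (S ∪ X)) but 1 ∉ X.

Reverse inclusion. This inclusion fails. Take X = {1}, S = ∅; then 1 ∈ X but 1 ∉ ((S ∖ X) ∪ S) ∖ ((X ∩ S) ∖ (S ∪ X)).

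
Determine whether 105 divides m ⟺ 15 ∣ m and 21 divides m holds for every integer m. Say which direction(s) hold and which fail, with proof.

Both directions hold.

[⇒] If 105 ∣ m, write m = 105q. Since 105 = 7·15, m = 15·(7q), so 15 ∣ m; and since 105 = 5·21, m = 21·(5q), so 21 ∣ m.

[⇐] Suppose 15 ∣ m and 21 ∣ m. Any common multiple of 15 and 21 is a multiple of their lcm; here lcm(15, 21) = 15·21/gcd(15, 21) = 315/3 = 105, so 105 ∣ m.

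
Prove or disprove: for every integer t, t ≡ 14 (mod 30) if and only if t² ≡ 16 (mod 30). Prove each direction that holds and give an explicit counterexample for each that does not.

Only the forward direction holds.

(⟹) Suppose t ≡ 14 (mod 30). Write t = 30j + 14. Then (30j + 14)² = 900j² + 840j + 196 = 30(30j² + 28j + 6) + 16, so t² ≡ 16 (mod 30).

(⟸) This fails: take t = 4. Then 4² = 16 ≡ 16 (mod 30), yet 4 ≡ 4 (mod 30), not 14.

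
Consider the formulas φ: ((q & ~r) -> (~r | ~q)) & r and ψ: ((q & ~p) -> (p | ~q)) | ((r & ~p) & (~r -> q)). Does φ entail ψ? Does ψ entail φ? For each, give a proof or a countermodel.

(→) Assume the antecedent. If p is true, the consequent reduces to true regardless of the other variables. If p is false, the antecedent forces (p = F, r = T, q = F) or (p = F, r = T, q = T), and the consequent holds there. Either way the consequent holds.

(←) This fails. Under p = F, r = F, q = F, the left side is false but the right side is true.

The forward direction holds; the converse fails.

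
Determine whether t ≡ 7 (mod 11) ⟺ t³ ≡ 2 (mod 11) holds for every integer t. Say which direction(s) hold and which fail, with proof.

(⇒) Suppose t ≡ 7 (mod 11). Write t = 11j + 7. Then (11j + 7)³ = 1331j³ + 2541j² + 1617j + 343 = 11(121j³ + 231j² + 147j + 31) + 2, so t³ ≡ 2 (mod 11).

(⇐) Conversely, suppose t³ ≡ 2 (mod 11). The only residue r in {0, …, 10} with r³ ≡ 2 (mod 11) is r = 7, so t ≡ 7 (mod 11).

Both directions hold; the statement is true.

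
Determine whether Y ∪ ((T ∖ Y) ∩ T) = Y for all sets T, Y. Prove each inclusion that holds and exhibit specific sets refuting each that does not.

The sets are not equal: only the reverse inclusion holds.

(⟹) This inclusion fails. Take T = {1}, Y = ∅; then 1 ∈ Y ∪ ((T ∖ Y) ∩ T) but 1 ∉ Y.

(⟸) Let x ∈ Y. Then either x ∈ Y and x ∉ T; or x ∈ T ∩ Y. In each case x ∈ Y ∪ ((T ∖ Y) ∩ T), so Y ⊆ Y ∪ ((T ∖ Y) ∩ T).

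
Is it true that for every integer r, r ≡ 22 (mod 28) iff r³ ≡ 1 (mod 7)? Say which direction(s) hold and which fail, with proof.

Only the forward direction holds.

(→) Suppose r ≡ 22 (mod 28). Then r³ ≡ 22³ = 10648 (mod 28), and since 7 ∣ 28, also r³ ≡ 1 (mod 7).

(←) This fails: take r = 1. Then 1³ = 1 ≡ 1 (mod 7), yet 1 ≡ 1 (mod 28), not 22.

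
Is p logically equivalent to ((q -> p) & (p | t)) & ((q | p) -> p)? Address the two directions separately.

Forward direction. Assume the antecedent. If q is true, the antecedent forces (q = T, p = T, t = F) or (q = T, p = T, t = T), and the consequent holds there. If q is false, the antecedent forces (q = F, p = T, t = F) or (q = F, p = T, t = T), and the consequent holds there. Either way the consequent holds.

Converse. This fails. Under q = F, p = F, t = T, the left side is false but the right side is true.

The forward direction holds; the converse fails.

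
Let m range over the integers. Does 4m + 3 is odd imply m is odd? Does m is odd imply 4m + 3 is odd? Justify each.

(⇐) Suppose m is odd. Since 4 is even, 4m is even for every m, so 4m + 3 has the same parity as 3, which is odd. Hence 4m + 3 is odd.

(⇒) This fails: take m = 0. Then 4m + 3 = 3, which is odd, yet m = 0 is even, not odd.

Not equivalent: only (⇐) holds.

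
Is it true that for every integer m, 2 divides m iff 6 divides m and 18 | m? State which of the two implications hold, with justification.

Not equivalent: only (⇐) holds.

(⟸) Suppose 6 ∣ m and 18 ∣ m. Any common multiple of 6 and 18 is a multiple of their lcm; here lcm(6, 18) = 6·18/gcd(6, 18) = 108/6 = 18, so 18 ∣ m. Since 2 ∣ 18, it follows that 2 ∣ m.

(⟹) This fails: take m = 2. Certainly 2 ∣ 2, but 6 ∤ 2.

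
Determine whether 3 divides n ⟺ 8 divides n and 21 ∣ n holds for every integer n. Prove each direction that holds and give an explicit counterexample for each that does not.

(→) This fails: take n = 3. Certainly 3 ∣ 3, but 8 ∤ 3.

(←) Suppose 8 ∣ n and 21 ∣ n. Any common multiple of 8 and 21 is a multiple of their lcm; here gcd(8, 21) = 1, so lcm(8, 21) = 8·21 = 168, so 168 ∣ n. Since 3 ∣ 168, it follows that 3 ∣ n.

Not equivalent: only (⇐) holds.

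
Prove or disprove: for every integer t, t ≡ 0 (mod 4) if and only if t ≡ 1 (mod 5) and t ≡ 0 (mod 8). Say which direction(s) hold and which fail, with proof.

(⇒) This fails: t = 0 gives 0 ≡ 0 (mod 4) but 0 ≡ 0 (mod 5), so the conjunction on the right does not hold.

(⇐) Conversely, if t ≡ 1 (mod 5) and t ≡ 0 (mod 8), then by the Chinese remainder theorem t ≡ 16 (mod 40). Since 16 ≡ 0 (mod 4) and 4 ∣ 40, we get t ≡ 0 (mod 4).

Only the reverse direction holds.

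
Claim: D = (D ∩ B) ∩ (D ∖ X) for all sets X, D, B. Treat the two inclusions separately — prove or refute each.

(⊇) Let x ∈ (D ∩ B) ∩ (D ∖ X). Then x ∈ D ∩ B and x ∉ X, from which x ∈ D.

(⊆) This inclusion fails. Take X = ∅, D = {1}, B = ∅; then 1 ∈ D but 1 ∉ (D ∩ B) ∩ (D ∖ X).

The sets are not equal: only the reverse inclusion holds.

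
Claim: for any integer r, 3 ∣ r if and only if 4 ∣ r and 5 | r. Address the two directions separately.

(⟹) This fails: take r = 3. Certainly 3 ∣ 3, but 4 ∤ 3.

(⟸) This fails: take r = 20. Both 4 ∣ 20 and 5 ∣ 20, yet 20 is not a multiple of 3 (since 20 = 6·3 + 2), so 3 ∤ 20.

(⇒) fails and (⇐) fails.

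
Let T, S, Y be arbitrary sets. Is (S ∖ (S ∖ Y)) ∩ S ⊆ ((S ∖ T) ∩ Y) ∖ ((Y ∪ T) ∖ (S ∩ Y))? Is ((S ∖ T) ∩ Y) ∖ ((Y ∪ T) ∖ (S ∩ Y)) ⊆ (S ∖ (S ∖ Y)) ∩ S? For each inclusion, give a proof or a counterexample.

(⊆) This inclusion fails. Take T = {1}, S = {1}, Y = {1}; then 1 ∈ (S ∖ (S ∖ Y)) ∩ S but 1 ∉ ((S ∖ T) ∩ Y) ∖ ((Y ∪ T) ∖ (S ∩ Y)).

(⊇) Let x ∈ ((S ∖ T) ∩ Y) ∖ ((Y ∪ T) ∖ (S ∩ Y)). Then x ∈ S ∩ Y and x ∉ T, from which x ∈ (S ∖ (S ∖ Y)) ∩ S.

Only the reverse inclusion holds.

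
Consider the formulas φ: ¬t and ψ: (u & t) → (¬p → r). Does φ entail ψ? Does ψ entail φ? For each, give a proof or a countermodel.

(→) Assume the antecedent. If t is true, the antecedent cannot hold. If t is false, (u & t) → (¬p → r) reduces to true regardless of the other variables. Either way (u & t) → (¬p → r) holds.

(←) This fails. Under u = F, r = F, p = F, t = T, the left side is false but the right side is true.

The forward direction holds; the converse fails.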